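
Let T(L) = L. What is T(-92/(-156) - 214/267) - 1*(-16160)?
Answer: 18696875/1157 ≈ 16160.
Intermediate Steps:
T(-92/(-156) - 214/267) - 1*(-16160) = (-92/(-156) - 214/267) - 1*(-16160) = (-92*(-1/156) - 214*1/267) + 16160 = (23/39 - 214/267) + 16160 = -245/1157 + 16160 = 18696875/1157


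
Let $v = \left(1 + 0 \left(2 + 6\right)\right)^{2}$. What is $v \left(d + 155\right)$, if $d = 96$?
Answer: $251$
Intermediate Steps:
$v = 1$ ($v = \left(1 + 0 \cdot 8\right)^{2} = \left(1 + 0\right)^{2} = 1^{2} = 1$)
$v \left(d + 155\right) = 1 \left(96 + 155\right) = 1 \cdot 251 = 251$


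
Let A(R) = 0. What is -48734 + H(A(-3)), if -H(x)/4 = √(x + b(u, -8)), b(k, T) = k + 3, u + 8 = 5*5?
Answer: -48734 - 8*√5 ≈ -48752.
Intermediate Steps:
u = 17 (u = -8 + 5*5 = -8 + 25 = 17)
b(k, T) = 3 + k
H(x) = -4*√(20 + x) (H(x) = -4*√(x + (3 + 17)) = -4*√(x + 20) = -4*√(20 + x))
-48734 + H(A(-3)) = -48734 - 4*√(20 + 0) = -48734 - 8*√5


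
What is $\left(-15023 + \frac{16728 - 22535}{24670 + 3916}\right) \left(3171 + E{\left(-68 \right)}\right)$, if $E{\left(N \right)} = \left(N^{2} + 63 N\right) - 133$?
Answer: $- \frac{725346598365}{14293} \approx -5.0748 \cdot 10^{7}$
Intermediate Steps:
$E{\left(N \right)} = -133 + N^{2} + 63 N$
$\left(-15023 + \frac{16728 - 22535}{24670 + 3916}\right) \left(3171 + E{\left(-68 \right)}\right) = \left(-15023 + \frac{16728 - 22535}{24670 + 3916}\right) \left(3171 + \left(-133 + \left(-68\right)^{2} + 63 \left(-68\right)\right)\right) = \left(-15023 - \frac{5807}{28586}\right) \left(3171 - -207\right) = \left(-15023 - \frac{5807}{28586}\right) \left(3171 + 207\right) = \left(-15023 - \frac{5807}{28586}\right) 3378 = \left(- \frac{429453285}{28586}\right) 3378 = - \frac{725346598365}{14293}$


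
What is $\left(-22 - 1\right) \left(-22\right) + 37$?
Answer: $543$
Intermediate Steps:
$\left(-22 - 1\right) \left(-22\right) + 37 = \left(-23\right) \left(-22\right) + 37 = 506 + 37 = 543$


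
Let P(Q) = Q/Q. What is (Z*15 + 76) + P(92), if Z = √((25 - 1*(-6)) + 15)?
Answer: 77 + 15*√46 ≈ 178.73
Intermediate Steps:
Z = √46 (Z = √((25 + 6) + 15) = √(31 + 15) = √46 ≈ 6.7823)
P(Q) = 1
(Z*15 + 76) + P(92) = (√46*15 + 76) + 1 = (15*√46 + 76) + 1 = (76 + 15*√46) + 1 = 77 + 15*√46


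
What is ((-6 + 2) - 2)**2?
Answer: 36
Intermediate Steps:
((-6 + 2) - 2)**2 = (-4 - 2)**2 = (-6)**2 = 36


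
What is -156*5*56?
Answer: -43680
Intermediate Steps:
-156*5*56 = -12*65*56 = -780*56 = -43680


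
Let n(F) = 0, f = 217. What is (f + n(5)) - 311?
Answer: -94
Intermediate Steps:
(f + n(5)) - 311 = (217 + 0) - 311 = 217 - 311 = -94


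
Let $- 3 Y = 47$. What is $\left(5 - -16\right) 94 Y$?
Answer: $-30926$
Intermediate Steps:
$Y = - \frac{47}{3}$ ($Y = \left(- \frac{1}{3}\right) 47 = - \frac{47}{3} \approx -15.667$)
$\left(5 - -16\right) 94 Y = \left(5 - -16\right) 94 \left(- \frac{47}{3}\right) = \left(5 + 16\right) 94 \left(- \frac{47}{3}\right) = 21 \cdot 94 \left(- \frac{47}{3}\right) = 1974 \left(- \frac{47}{3}\right) = -30926$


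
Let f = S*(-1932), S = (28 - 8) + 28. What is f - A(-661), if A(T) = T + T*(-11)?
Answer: -99346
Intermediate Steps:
A(T) = -10*T (A(T) = T - 11*T = -10*T)
S = 48 (S = 20 + 28 = 48)
f = -92736 (f = 48*(-1932) = -92736)
f - A(-661) = -92736 - (-10)*(-661) = -92736 - 1*6610 = -92736 - 6610 = -99346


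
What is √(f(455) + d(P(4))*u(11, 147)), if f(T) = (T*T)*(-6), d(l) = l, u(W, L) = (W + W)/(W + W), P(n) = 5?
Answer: I*√1242145 ≈ 1114.5*I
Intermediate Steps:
u(W, L) = 1 (u(W, L) = (2*W)/((2*W)) = (2*W)*(1/(2*W)) = 1)
f(T) = -6*T² (f(T) = T²*(-6) = -6*T²)
√(f(455) + d(P(4))*u(11, 147)) = √(-6*455² + 5*1) = √(-6*207025 + 5) = √(-1242150 + 5) = √(-1242145) = I*√1242145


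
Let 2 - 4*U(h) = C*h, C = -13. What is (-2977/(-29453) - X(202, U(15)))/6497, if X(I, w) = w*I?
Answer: -586020387/382712282 ≈ -1.5312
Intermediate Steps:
U(h) = ½ + 13*h/4 (U(h) = ½ - (-13)*h/4 = ½ + 13*h/4)
X(I, w) = I*w
(-2977/(-29453) - X(202, U(15)))/6497 = (-2977/(-29453) - 202*(½ + (13/4)*15))/6497 = (-2977*(-1/29453) - 202*(½ + 195/4))*(1/6497) = (2977/29453 - 202*197/4)*(1/6497) = (2977/29453 - 1*19897/2)*(1/6497) = (2977/29453 - 19897/2)*(1/6497) = -586020387/58906*1/6497 = -586020387/382712282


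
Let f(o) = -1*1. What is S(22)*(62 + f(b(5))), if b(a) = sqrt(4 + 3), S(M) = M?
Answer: 1342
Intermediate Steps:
b(a) = sqrt(7)
f(o) = -1
S(22)*(62 + f(b(5))) = 22*(62 - 1) = 22*61 = 1342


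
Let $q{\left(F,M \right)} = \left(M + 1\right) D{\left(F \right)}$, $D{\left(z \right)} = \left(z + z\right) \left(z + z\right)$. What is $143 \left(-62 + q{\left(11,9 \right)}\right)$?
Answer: $683254$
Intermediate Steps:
$D{\left(z \right)} = 4 z^{2}$ ($D{\left(z \right)} = 2 z 2 z = 4 z^{2}$)
$q{\left(F,M \right)} = 4 F^{2} \left(1 + M\right)$ ($q{\left(F,M \right)} = \left(M + 1\right) 4 F^{2} = \left(1 + M\right) 4 F^{2} = 4 F^{2} \left(1 + M\right)$)
$143 \left(-62 + q{\left(11,9 \right)}\right) = 143 \left(-62 + 4 \cdot 11^{2} \left(1 + 9\right)\right) = 143 \left(-62 + 4 \cdot 121 \cdot 10\right) = 143 \left(-62 + 4840\right) = 143 \cdot 4778 = 683254$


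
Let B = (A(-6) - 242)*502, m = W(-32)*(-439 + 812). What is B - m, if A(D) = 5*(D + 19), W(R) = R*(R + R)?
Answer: -852758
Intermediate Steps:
W(R) = 2*R² (W(R) = R*(2*R) = 2*R²)
m = 763904 (m = (2*(-32)²)*(-439 + 812) = (2*1024)*373 = 2048*373 = 763904)
A(D) = 95 + 5*D (A(D) = 5*(19 + D) = 95 + 5*D)
B = -88854 (B = ((95 + 5*(-6)) - 242)*502 = ((95 - 30) - 242)*502 = (65 - 242)*502 = -177*502 = -88854)
B - m = -88854 - 1*763904 = -88854 - 763904 = -852758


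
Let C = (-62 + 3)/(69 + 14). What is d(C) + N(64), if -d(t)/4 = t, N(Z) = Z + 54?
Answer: 10030/83 ≈ 120.84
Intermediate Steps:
N(Z) = 54 + Z
C = -59/83 ≈ -0.71084
d(t) = -4*t
d(C) + N(64) = -4*(-59/83) + (54 + 64) = 236/83 + 118 = 10030/83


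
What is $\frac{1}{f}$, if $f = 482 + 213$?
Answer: $\frac{1}{695} \approx 0.0014388$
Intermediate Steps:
$f = 695$
$\frac{1}{f} = \frac{1}{695}$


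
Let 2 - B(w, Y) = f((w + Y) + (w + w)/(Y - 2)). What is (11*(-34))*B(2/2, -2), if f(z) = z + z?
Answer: -1870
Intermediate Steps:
f(z) = 2*z
B(w, Y) = 2 - 2*Y - 2*w - 4*w/(-2 + Y) (B(w, Y) = 2 - 2*((w + Y) + (w + w)/(Y - 2)) = 2 - 2*((Y + w) + (2*w)/(-2 + Y)) = 2 - 2*((Y + w) + 2*w/(-2 + Y)) = 2 - 2*(Y + w + 2*w/(-2 + Y)) = 2 - (2*Y + 2*w + 4*w/(-2 + Y)) = 2 + (-2*Y - 2*w - 4*w/(-2 + Y)) = 2 - 2*Y - 2*w - 4*w/(-2 + Y))
(11*(-34))*B(2/2, -2) = (11*(-34))*(2*(-2 - 2 - 1*(-2)*(-2 - 2 + 2/2))/(-2 - 2)) = -748*(-2 - 2 - 1*(-2)*(-2 - 2 + 2*(½)))/(-4) = -748*(-1)*(-2 - 2 - 1*(-2)*(-2 - 2 + 1))/4 = -748*(-1)*(-2 - 2 - 1*(-2)*(-3))/4 = -748*(-1)*(-2 - 2 - 6)/4 = -748*(-1)*(-10)/4 = -374*5 = -1870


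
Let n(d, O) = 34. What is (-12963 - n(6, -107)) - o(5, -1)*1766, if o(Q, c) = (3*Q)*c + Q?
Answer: 4663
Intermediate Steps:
o(Q, c) = Q + 3*Q*c (o(Q, c) = 3*Q*c + Q = Q + 3*Q*c)
(-12963 - n(6, -107)) - o(5, -1)*1766 = (-12963 - 1*34) - 5*(1 + 3*(-1))*1766 = (-12963 - 34) - 5*(1 - 3)*1766 = -12997 - 5*(-2)*1766 = -12997 - (-10)*1766 = -12997 - 1*(-17660) = -12997 + 17660 = 4663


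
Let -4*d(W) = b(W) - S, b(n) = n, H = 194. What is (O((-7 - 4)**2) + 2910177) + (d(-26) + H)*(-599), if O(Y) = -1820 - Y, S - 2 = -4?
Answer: 2788436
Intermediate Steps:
S = -2 (S = 2 - 4 = -2)
d(W) = -1/2 - W/4 (d(W) = -(W - 1*(-2))/4 = -(W + 2)/4 = -(2 + W)/4 = -1/2 - W/4)
(O((-7 - 4)**2) + 2910177) + (d(-26) + H)*(-599) = ((-1820 - (-7 - 4)**2) + 2910177) + ((-1/2 - 1/4*(-26)) + 194)*(-599) = ((-1820 - 1*(-11)**2) + 2910177) + ((-1/2 + 13/2) + 194)*(-599) = ((-1820 - 1*121) + 2910177) + (6 + 194)*(-599) = ((-1820 - 121) + 2910177) + 200*(-599) = (-1941 + 2910177) - 119800 = 2908236 - 119800 = 2788436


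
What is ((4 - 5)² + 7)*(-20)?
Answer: -160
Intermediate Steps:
((4 - 5)² + 7)*(-20) = ((-1)² + 7)*(-20) = (1 + 7)*(-20) = 8*(-20) = -160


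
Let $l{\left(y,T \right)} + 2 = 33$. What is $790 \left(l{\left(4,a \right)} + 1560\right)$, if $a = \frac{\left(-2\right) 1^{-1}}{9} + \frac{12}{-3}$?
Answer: $1256890$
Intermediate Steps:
$a = - \frac{38}{9}$ ($a = \left(-2\right) 1 \cdot \frac{1}{9} + 12 \left(- \frac{1}{3}\right) = \left(-2\right) \frac{1}{9} - 4 = - \frac{2}{9} - 4 = - \frac{38}{9} \approx -4.2222$)
$l{\left(y,T \right)} = 31$ ($l{\left(y,T \right)} = -2 + 33 = 31$)
$790 \left(l{\left(4,a \right)} + 1560\right) = 790 \left(31 + 1560\right) = 790 \cdot 1591 = 1256890$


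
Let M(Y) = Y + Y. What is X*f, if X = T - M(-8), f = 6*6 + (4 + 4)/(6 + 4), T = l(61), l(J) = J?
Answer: 14168/5 ≈ 2833.6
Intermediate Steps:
M(Y) = 2*Y
T = 61
f = 184/5 (f = 36 + 8/10 = 36 + 8*(1/10) = 36 + 4/5 = 184/5 ≈ 36.800)
X = 77 (X = 61 - 2*(-8) = 61 - 1*(-16) = 61 + 16 = 77)
X*f = 77*(184/5) = 14168/5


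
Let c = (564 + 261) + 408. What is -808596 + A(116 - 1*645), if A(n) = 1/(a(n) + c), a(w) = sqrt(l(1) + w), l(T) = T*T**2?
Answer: (-3234384*sqrt(33) + 996998867*I)/(-1233*I + 4*sqrt(33)) ≈ -8.086e+5 - 1.5259e-5*I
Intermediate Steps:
l(T) = T**3
a(w) = sqrt(1 + w) (a(w) = sqrt(1**3 + w) = sqrt(1 + w))
c = 1233 (c = 825 + 408 = 1233)
A(n) = 1/(1233 + sqrt(1 + n)) (A(n) = 1/(sqrt(1 + n) + 1233) = 1/(1233 + sqrt(1 + n)))
-808596 + A(116 - 1*645) = -808596 + 1/(1233 + sqrt(1 + (116 - 1*645))) = -808596 + 1/(1233 + sqrt(1 + (116 - 645))) = -808596 + 1/(1233 + sqrt(1 - 529)) = -808596 + 1/(1233 + sqrt(-528)) = -808596 + 1/(1233 + 4*I*sqrt(33))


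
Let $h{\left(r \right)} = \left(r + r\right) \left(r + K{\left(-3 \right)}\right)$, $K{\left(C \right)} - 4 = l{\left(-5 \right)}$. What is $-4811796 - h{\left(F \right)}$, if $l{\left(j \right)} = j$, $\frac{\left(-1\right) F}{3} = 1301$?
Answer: $-35286420$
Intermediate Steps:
$F = -3903$ ($F = \left(-3\right) 1301 = -3903$)
$K{\left(C \right)} = -1$ ($K{\left(C \right)} = 4 - 5 = -1$)
$h{\left(r \right)} = 2 r \left(-1 + r\right)$ ($h{\left(r \right)} = \left(r + r\right) \left(r - 1\right) = 2 r \left(-1 + r\right)$)
$-4811796 - h{\left(F \right)} = -4811796 - 2 \left(-3903\right) \left(-1 - 3903\right) = -4811796 - 2 \left(-3903\right) \left(-3904\right) = -4811796 - 30474624 = -35286420$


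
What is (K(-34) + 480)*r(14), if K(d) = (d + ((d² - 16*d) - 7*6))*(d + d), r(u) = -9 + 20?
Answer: -1209472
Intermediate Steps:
r(u) = 11
K(d) = 2*d*(-42 + d² - 15*d) (K(d) = (d + ((d² - 16*d) - 42))*(2*d) = (d + (-42 + d² - 16*d))*(2*d) = (-42 + d² - 15*d)*(2*d) = 2*d*(-42 + d² - 15*d))
(K(-34) + 480)*r(14) = (2*(-34)*(-42 + (-34)² - 15*(-34)) + 480)*11 = (2*(-34)*(-42 + 1156 + 510) + 480)*11 = (2*(-34)*1624 + 480)*11 = (-110432 + 480)*11 = -109952*11 = -1209472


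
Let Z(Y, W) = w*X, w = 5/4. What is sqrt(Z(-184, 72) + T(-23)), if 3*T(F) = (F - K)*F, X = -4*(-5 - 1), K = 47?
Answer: 10*sqrt(51)/3 ≈ 23.805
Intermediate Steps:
w = 5/4 (w = 5*(1/4) = 5/4 ≈ 1.2500)
X = 24 (X = -4*(-6) = 24)
T(F) = F*(-47 + F)/3 (T(F) = ((F - 1*47)*F)/3 = ((F - 47)*F)/3 = ((-47 + F)*F)/3 = (F*(-47 + F))/3 = F*(-47 + F)/3)
Z(Y, W) = 30 (Z(Y, W) = (5/4)*24 = 30)
sqrt(Z(-184, 72) + T(-23)) = sqrt(30 + (1/3)*(-23)*(-47 - 23)) = sqrt(30 + (1/3)*(-23)*(-70)) = sqrt(30 + 1610/3) = sqrt(1700/3) = 10*sqrt(51)/3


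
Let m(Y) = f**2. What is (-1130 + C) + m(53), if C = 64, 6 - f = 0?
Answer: -1030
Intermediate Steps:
f = 6 (f = 6 - 1*0 = 6 + 0 = 6)
m(Y) = 36 (m(Y) = 6**2 = 36)
(-1130 + C) + m(53) = (-1130 + 64) + 36 = -1066 + 36 = -1030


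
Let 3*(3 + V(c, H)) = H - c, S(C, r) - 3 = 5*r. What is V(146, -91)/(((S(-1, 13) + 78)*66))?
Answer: -41/4818 ≈ -0.0085098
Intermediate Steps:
S(C, r) = 3 + 5*r
V(c, H) = -3 - c/3 + H/3 (V(c, H) = -3 + (H - c)/3 = -3 + (-c/3 + H/3) = -3 - c/3 + H/3)
V(146, -91)/(((S(-1, 13) + 78)*66)) = (-3 - ⅓*146 + (⅓)*(-91))/((((3 + 5*13) + 78)*66)) = (-3 - 146/3 - 91/3)/((((3 + 65) + 78)*66)) = -82*1/(66*(68 + 78)) = -82/(146*66) = -82/9636 = -82*1/9636 = -41/4818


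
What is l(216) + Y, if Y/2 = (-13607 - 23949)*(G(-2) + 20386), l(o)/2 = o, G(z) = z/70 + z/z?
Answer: -53595701808/35 ≈ -1.5313e+9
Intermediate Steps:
G(z) = 1 + z/70 (G(z) = z*(1/70) + 1 = z/70 + 1 = 1 + z/70)
l(o) = 2*o
Y = -53595716928/35 (Y = 2*((-13607 - 23949)*((1 + (1/70)*(-2)) + 20386)) = 2*(-37556*((1 - 1/35) + 20386)) = 2*(-37556*(34/35 + 20386)) = 2*(-37556*713544/35) = 2*(-26797858464/35) = -53595716928/35 ≈ -1.5313e+9)
l(216) + Y = 2*216 - 53595716928/35 = 432 - 53595716928/35 = -53595701808/35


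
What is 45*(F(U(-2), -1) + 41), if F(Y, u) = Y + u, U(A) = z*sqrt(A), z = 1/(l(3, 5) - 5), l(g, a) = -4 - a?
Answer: 1800 - 45*I*sqrt(2)/14 ≈ 1800.0 - 4.5457*I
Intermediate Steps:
z = -1/14 (z = 1/((-4 - 1*5) - 5) = 1/((-4 - 5) - 5) = 1/(-9 - 5) = 1/(-14) = -1/14 ≈ -0.071429)
U(A) = -sqrt(A)/14
45*(F(U(-2), -1) + 41) = 45*((-I*sqrt(2)/14 - 1) + 41) = 45*((-1 - I*sqrt(2)/14) + 41) = 45*(40 - I*sqrt(2)/14) = 1800 - 45*I*sqrt(2)/14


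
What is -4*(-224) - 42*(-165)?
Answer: 7826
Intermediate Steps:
-4*(-224) - 42*(-165) = 896 + 6930 = 7826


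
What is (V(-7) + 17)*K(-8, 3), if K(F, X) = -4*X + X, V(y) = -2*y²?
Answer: 729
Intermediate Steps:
K(F, X) = -3*X
(V(-7) + 17)*K(-8, 3) = (-2*(-7)² + 17)*(-3*3) = (-2*49 + 17)*(-9) = (-98 + 17)*(-9) = -81*(-9) = 729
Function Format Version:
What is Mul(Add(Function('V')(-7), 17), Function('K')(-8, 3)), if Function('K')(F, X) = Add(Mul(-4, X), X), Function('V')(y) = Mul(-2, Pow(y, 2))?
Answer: 729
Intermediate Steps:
Function('K')(F, X) = Mul(-3, X)
Mul(Add(Function('V')(-7), 17), Function('K')(-8, 3)) = Mul(Add(Mul(-2, Pow(-7, 2)), 17), Mul(-3, 3)) = Mul(Add(Mul(-2, 49), 17), -9) = Mul(Add(-98, 17), -9) = Mul(-81, -9) = 729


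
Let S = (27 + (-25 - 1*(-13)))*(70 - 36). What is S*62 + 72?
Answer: 31692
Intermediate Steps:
S = 510 (S = (27 + (-25 + 13))*34 = (27 - 12)*34 = 15*34 = 510)
S*62 + 72 = 510*62 + 72 = 31620 + 72 = 31692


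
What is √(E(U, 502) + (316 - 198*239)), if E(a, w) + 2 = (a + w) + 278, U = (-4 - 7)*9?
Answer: I*√46327 ≈ 215.24*I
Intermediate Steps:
U = -99 (U = -11*9 = -99)
E(a, w) = 276 + a + w (E(a, w) = -2 + ((a + w) + 278) = -2 + (278 + a + w) = 276 + a + w)
√(E(U, 502) + (316 - 198*239)) = √((276 - 99 + 502) + (316 - 198*239)) = √(679 + (316 - 47322)) = √(679 - 47006) = √(-46327) = I*√46327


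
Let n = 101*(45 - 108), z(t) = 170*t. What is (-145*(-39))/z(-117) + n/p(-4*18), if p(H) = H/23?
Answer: 829195/408 ≈ 2032.3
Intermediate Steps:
p(H) = H/23 (p(H) = H*(1/23) = H/23)
n = -6363 (n = 101*(-63) = -6363)
(-145*(-39))/z(-117) + n/p(-4*18) = (-145*(-39))/((170*(-117))) - 6363/((-4*18)/23) = 5655/(-19890) - 6363/((1/23)*(-72)) = 5655*(-1/19890) - 6363/(-72/23) = -29/102 - 6363*(-23/72) = -29/102 + 16261/8 = 829195/408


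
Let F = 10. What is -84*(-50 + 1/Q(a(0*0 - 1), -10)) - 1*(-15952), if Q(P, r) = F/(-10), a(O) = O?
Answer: 20236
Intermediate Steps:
Q(P, r) = -1 (Q(P, r) = 10/(-10) = 10*(-⅒) = -1)
-84*(-50 + 1/Q(a(0*0 - 1), -10)) - 1*(-15952) = -84*(-50 + 1/(-1)) - 1*(-15952) = -84*(-50 - 1) + 15952 = -84*(-51) + 15952 = 4284 + 15952 = 20236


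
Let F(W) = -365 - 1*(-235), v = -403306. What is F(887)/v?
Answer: 65/201653 ≈ 0.00032234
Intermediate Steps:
F(W) = -130 (F(W) = -365 + 235 = -130)
F(887)/v = -130/(-403306) = -130*(-1/403306) = 65/201653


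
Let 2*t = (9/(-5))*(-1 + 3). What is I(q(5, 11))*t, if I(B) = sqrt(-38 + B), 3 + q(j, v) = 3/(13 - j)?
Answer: -9*I*sqrt(26)/4 ≈ -11.473*I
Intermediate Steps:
q(j, v) = -3 + 3/(13 - j)
t = -9/5 (t = ((9/(-5))*(-1 + 3))/2 = ((9*(-1/5))*2)/2 = (-9/5*2)/2 = (1/2)*(-18/5) = -9/5 ≈ -1.8000)
I(q(5, 11))*t = sqrt(-38 + 3*(12 - 1*5)/(-13 + 5))*(-9/5) = sqrt(-38 + 3*(12 - 5)/(-8))*(-9/5) = sqrt(-38 + 3*(-1/8)*7)*(-9/5) = sqrt(-38 - 21/8)*(-9/5) = sqrt(-325/8)*(-9/5) = (5*I*sqrt(26)/4)*(-9/5) = -9*I*sqrt(26)/4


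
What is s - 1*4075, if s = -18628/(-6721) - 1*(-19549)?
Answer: 104019382/6721 ≈ 15477.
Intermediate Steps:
s = 131407457/6721 (s = -18628*(-1/6721) + 19549 = 18628/6721 + 19549 = 131407457/6721 ≈ 19552.)
s - 1*4075 = 131407457/6721 - 1*4075 = 131407457/6721 - 4075 = 104019382/6721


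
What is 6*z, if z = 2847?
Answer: 17082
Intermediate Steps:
6*z = 6*2847 = 17082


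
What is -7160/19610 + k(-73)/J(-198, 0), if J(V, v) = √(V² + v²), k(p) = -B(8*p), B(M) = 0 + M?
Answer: 501728/194139 ≈ 2.5844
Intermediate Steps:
B(M) = M
k(p) = -8*p
-7160/19610 + k(-73)/J(-198, 0) = -7160/19610 + (-8*(-73))/(√((-198)² + 0²)) = -7160*1/19610 + 584/(√(39204 + 0)) = -716/1961 + 584/(√39204) = -716/1961 + 584/198 = -716/1961 + 584*(1/198) = -716/1961 + 292/99 = 501728/194139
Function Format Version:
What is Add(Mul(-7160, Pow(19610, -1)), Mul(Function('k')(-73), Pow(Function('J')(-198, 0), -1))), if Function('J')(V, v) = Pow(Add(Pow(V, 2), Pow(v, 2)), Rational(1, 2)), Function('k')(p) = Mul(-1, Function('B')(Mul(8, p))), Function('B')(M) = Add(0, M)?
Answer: Rational(501728, 194139) ≈ 2.5844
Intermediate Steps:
Function('B')(M) = M
Function('k')(p) = Mul(-8, p) (Function('k')(p) = Mul(-1, Mul(8, p)) = Mul(-8, p))
Add(Mul(-7160, Pow(19610, -1)), Mul(Function('k')(-73), Pow(Function('J')(-198, 0), -1))) = Add(Mul(-7160, Pow(19610, -1)), Mul(Mul(-8, -73), Pow(Pow(Add(Pow(-198, 2), Pow(0, 2)), Rational(1, 2)), -1))) = Add(Mul(-7160, Rational(1, 19610)), Mul(584, Pow(Pow(Add(39204, 0), Rational(1, 2)), -1))) = Add(Rational(-716, 1961), Mul(584, Pow(Pow(39204, Rational(1, 2)), -1))) = Add(Rational(-716, 1961), Mul(584, Pow(198, -1))) = Add(Rational(-716, 1961), Mul(584, Rational(1, 198))) = Add(Rational(-716, 1961), Rational(292, 99)) = Rational(501728, 194139)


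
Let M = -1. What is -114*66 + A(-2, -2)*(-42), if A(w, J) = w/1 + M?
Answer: -7398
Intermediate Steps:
A(w, J) = -1 + w (A(w, J) = w/1 - 1 = 1*w - 1 = w - 1 = -1 + w)
-114*66 + A(-2, -2)*(-42) = -114*66 + (-1 - 2)*(-42) = -7524 - 3*(-42) = -7524 + 126 = -7398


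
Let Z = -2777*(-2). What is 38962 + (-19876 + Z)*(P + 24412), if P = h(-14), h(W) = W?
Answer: -349389194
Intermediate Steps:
P = -14
Z = 5554
38962 + (-19876 + Z)*(P + 24412) = 38962 + (-19876 + 5554)*(-14 + 24412) = 38962 - 14322*24398 = 38962 - 349428156 = -349389194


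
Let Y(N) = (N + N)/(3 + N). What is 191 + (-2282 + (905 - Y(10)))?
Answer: -15438/13 ≈ -1187.5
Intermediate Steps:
Y(N) = 2*N/(3 + N) (Y(N) = (2*N)/(3 + N) = 2*N/(3 + N))
191 + (-2282 + (905 - Y(10))) = 191 + (-2282 + (905 - 2*10/(3 + 10))) = 191 + (-2282 + (905 - 2*10/13)) = 191 + (-2282 + (905 - 1*20/13)) = 191 + (-2282 + (905 - 20/13)) = 191 + (-2282 + 11745/13) = 191 - 17921/13 = -15438/13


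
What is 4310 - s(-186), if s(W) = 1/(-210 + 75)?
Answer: 581851/135 ≈ 4310.0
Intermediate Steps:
s(W) = -1/135 (s(W) = 1/(-135) = -1/135)
4310 - s(-186) = 4310 - 1*(-1/135) = 4310 + 1/135 = 581851/135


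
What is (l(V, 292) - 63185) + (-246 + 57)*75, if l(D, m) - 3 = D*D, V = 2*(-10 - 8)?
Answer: -76061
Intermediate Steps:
V = -36 (V = 2*(-18) = -36)
l(D, m) = 3 + D² (l(D, m) = 3 + D*D = 3 + D²)
(l(V, 292) - 63185) + (-246 + 57)*75 = ((3 + (-36)²) - 63185) + (-246 + 57)*75 = ((3 + 1296) - 63185) - 189*75 = (1299 - 63185) - 14175 = -61886 - 14175 = -76061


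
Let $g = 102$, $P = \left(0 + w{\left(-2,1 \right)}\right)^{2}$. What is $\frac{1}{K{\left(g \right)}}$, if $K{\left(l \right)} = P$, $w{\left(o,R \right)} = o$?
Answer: $\frac{1}{4} \approx 0.25$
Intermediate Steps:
$P = 4$ ($P = \left(0 - 2\right)^{2} = \left(-2\right)^{2} = 4$)
$K{\left(l \right)} = 4$
$\frac{1}{K{\left(g \right)}} = \frac{1}{4}$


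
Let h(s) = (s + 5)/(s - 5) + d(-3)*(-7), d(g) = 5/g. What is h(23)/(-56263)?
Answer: -119/506367 ≈ -0.00023501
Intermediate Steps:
h(s) = 35/3 + (5 + s)/(-5 + s) (h(s) = (s + 5)/(s - 5) + (5/(-3))*(-7) = (5 + s)/(-5 + s) + (5*(-⅓))*(-7) = (5 + s)/(-5 + s) - 5/3*(-7) = (5 + s)/(-5 + s) + 35/3 = 35/3 + (5 + s)/(-5 + s))
h(23)/(-56263) = (2*(-80 + 19*23)/(3*(-5 + 23)))/(-56263) = ((⅔)*(-80 + 437)/18)*(-1/56263) = ((⅔)*(1/18)*357)*(-1/56263) = (119/9)*(-1/56263) = -119/506367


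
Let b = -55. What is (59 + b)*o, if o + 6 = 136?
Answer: 520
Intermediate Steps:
o = 130 (o = -6 + 136 = 130)
(59 + b)*o = (59 - 55)*130 = 4*130 = 520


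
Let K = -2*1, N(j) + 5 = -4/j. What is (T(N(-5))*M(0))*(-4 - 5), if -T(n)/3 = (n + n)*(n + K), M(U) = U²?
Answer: 0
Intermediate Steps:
N(j) = -5 - 4/j
K = -2
T(n) = -6*n*(-2 + n) (T(n) = -3*(n + n)*(n - 2) = -3*2*n*(-2 + n) = -6*n*(-2 + n))
(T(N(-5))*M(0))*(-4 - 5) = ((6*(-5 - 4/(-5))*(2 - (-5 - 4/(-5))))*0²)*(-4 - 5) = ((6*(-5 - 4*(-⅕))*(2 - (-5 - 4*(-⅕))))*0)*(-9) = ((6*(-5 + ⅘)*(2 - (-5 + ⅘)))*0)*(-9) = ((6*(-21/5)*(2 - 1*(-21/5)))*0)*(-9) = ((6*(-21/5)*(2 + 21/5))*0)*(-9) = ((6*(-21/5)*(31/5))*0)*(-9) = -3906/25*0*(-9) = 0*(-9) = 0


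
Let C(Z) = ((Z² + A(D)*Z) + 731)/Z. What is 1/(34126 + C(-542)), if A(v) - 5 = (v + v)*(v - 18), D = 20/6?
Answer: 4878/163363603 ≈ 2.9860e-5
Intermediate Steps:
D = 10/3 (D = 20*(⅙) = 10/3 ≈ 3.3333)
A(v) = 5 + 2*v*(-18 + v) (A(v) = 5 + (v + v)*(v - 18) = 5 + (2*v)*(-18 + v) = 5 + 2*v*(-18 + v))
C(Z) = (731 + Z² - 835*Z/9)/Z (C(Z) = ((Z² + (5 - 36*10/3 + 2*(10/3)²)*Z) + 731)/Z = ((Z² + (5 - 120 + 2*(100/9))*Z) + 731)/Z = ((Z² + (5 - 120 + 200/9)*Z) + 731)/Z = ((Z² - 835*Z/9) + 731)/Z = (731 + Z² - 835*Z/9)/Z)
1/(34126 + C(-542)) = 1/(34126 + (-835/9 - 542 + 731/(-542))) = 1/(34126 + (-835/9 - 542 + 731*(-1/542))) = 1/(34126 + (-835/9 - 542 - 731/542)) = 1/(34126 - 3103025/4878) = 1/(163363603/4878) = 4878/163363603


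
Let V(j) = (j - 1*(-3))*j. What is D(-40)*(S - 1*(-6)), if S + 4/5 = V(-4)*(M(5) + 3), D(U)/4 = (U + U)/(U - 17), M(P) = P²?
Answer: 37504/57 ≈ 657.96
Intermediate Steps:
V(j) = j*(3 + j) (V(j) = (j + 3)*j = (3 + j)*j = j*(3 + j))
D(U) = 8*U/(-17 + U) (D(U) = 4*((U + U)/(U - 17)) = 4*((2*U)/(-17 + U)) = 4*(2*U/(-17 + U)) = 8*U/(-17 + U))
S = 556/5 (S = -⅘ + (-4*(3 - 4))*(5² + 3) = -⅘ + (-4*(-1))*(25 + 3) = -⅘ + 4*28 = -⅘ + 112 = 556/5 ≈ 111.20)
D(-40)*(S - 1*(-6)) = (8*(-40)/(-17 - 40))*(556/5 - 1*(-6)) = (8*(-40)/(-57))*(556/5 + 6) = (8*(-40)*(-1/57))*(586/5) = (320/57)*(586/5) = 37504/57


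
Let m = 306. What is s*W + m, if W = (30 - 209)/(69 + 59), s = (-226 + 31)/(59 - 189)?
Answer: 77799/256 ≈ 303.90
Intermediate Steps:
s = 3/2 (s = -195/(-130) = -195*(-1/130) = 3/2 ≈ 1.5000)
W = -179/128 ≈ -1.3984
s*W + m = (3/2)*(-179/128) + 306 = -537/256 + 306 = 77799/256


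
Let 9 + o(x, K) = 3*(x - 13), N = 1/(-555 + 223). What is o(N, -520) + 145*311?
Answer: 14955601/332 ≈ 45047.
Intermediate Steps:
N = -1/332 (N = 1/(-332) = -1/332 ≈ -0.0030120)
o(x, K) = -48 + 3*x (o(x, K) = -9 + 3*(x - 13) = -9 + 3*(-13 + x) = -9 + (-39 + 3*x) = -48 + 3*x)
o(N, -520) + 145*311 = (-48 + 3*(-1/332)) + 145*311 = (-48 - 3/332) + 45095 = -15939/332 + 45095 = 14955601/332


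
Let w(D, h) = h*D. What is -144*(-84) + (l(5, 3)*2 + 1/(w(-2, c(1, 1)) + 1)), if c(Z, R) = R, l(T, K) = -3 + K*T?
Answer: 12119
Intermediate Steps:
w(D, h) = D*h
-144*(-84) + (l(5, 3)*2 + 1/(w(-2, c(1, 1)) + 1)) = -144*(-84) + ((-3 + 3*5)*2 + 1/(-2*1 + 1)) = 12096 + ((-3 + 15)*2 + 1/(-2 + 1)) = 12096 + (12*2 + 1/(-1)) = 12096 + (24 - 1) = 12096 + 23 = 12119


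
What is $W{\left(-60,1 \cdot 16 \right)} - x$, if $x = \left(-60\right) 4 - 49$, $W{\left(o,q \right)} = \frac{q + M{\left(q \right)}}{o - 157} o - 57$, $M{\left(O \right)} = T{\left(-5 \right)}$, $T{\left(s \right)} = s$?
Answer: $\frac{51004}{217} \approx 235.04$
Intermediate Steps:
$M{\left(O \right)} = -5$
$W{\left(o,q \right)} = -57 + \frac{o \left(-5 + q\right)}{-157 + o}$ ($W{\left(o,q \right)} = \frac{q - 5}{o - 157} o - 57 = \frac{-5 + q}{-157 + o} o - 57 = \frac{o \left(-5 + q\right)}{-157 + o} - 57 = -57 + \frac{o \left(-5 + q\right)}{-157 + o}$)
$x = -289$ ($x = -240 - 49 = -289$)
$W{\left(-60,1 \cdot 16 \right)} - x = \frac{8949 - -3720 - 60 \cdot 1 \cdot 16}{-157 - 60} - -289 = \frac{8949 + 3720 - 960}{-217} + 289 = - \frac{8949 + 3720 - 960}{217} + 289 = \left(- \frac{1}{217}\right) 11709 + 289 = - \frac{11709}{217} + 289 = \frac{51004}{217}$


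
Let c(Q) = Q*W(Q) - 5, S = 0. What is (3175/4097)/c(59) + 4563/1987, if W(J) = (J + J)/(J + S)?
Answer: 2118799768/919903507 ≈ 2.3033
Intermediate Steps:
W(J) = 2 (W(J) = (J + J)/(J + 0) = (2*J)/J = 2)
c(Q) = -5 + 2*Q (c(Q) = Q*2 - 5 = 2*Q - 5 = -5 + 2*Q)
(3175/4097)/c(59) + 4563/1987 = (3175/4097)/(-5 + 2*59) + 4563/1987 = (3175*(1/4097))/(-5 + 118) + 4563*(1/1987) = (3175/4097)/113 + 4563/1987 = (3175/4097)*(1/113) + 4563/1987 = 3175/462961 + 4563/1987 = 2118799768/919903507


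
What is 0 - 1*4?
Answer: -4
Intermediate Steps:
0 - 1*4 = 0 - 4 = -4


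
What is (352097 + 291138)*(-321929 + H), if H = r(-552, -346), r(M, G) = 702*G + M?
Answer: -363667701655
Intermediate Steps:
r(M, G) = M + 702*G
H = -243444 (H = -552 + 702*(-346) = -552 - 242892 = -243444)
(352097 + 291138)*(-321929 + H) = (352097 + 291138)*(-321929 - 243444) = 643235*(-565373) = -363667701655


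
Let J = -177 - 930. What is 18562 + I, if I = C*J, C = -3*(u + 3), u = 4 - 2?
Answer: 35167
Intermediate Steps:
u = 2
J = -1107
C = -15 (C = -3*(2 + 3) = -3*5 = -15)
I = 16605 (I = -15*(-1107) = 16605)
18562 + I = 18562 + 16605 = 35167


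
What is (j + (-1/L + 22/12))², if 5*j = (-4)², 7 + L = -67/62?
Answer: 667550569/25100100 ≈ 26.596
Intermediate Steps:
L = -501/62 (L = -7 - 67/62 = -501/62 ≈ -8.0806)
j = 16/5 (j = (⅕)*(-4)² = (⅕)*16 = 16/5 ≈ 3.2000)
(j + (-1/L + 22/12))² = (16/5 + (-1/(-501/62) + 22/12))² = (16/5 + (-1*(-62/501) + 22*(1/12)))² = (16/5 + (62/501 + 11/6))² = (16/5 + 1961/1002)² = (25837/5010)² = 667550569/25100100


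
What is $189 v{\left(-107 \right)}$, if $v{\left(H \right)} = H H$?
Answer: $2163861$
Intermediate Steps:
$v{\left(H \right)} = H^{2}$
$189 v{\left(-107 \right)} = 189 \left(-107\right)^{2} = 189 \cdot 11449 = 2163861$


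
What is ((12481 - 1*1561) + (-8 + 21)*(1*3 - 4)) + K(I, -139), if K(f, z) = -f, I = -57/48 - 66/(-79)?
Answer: 13786893/1264 ≈ 10907.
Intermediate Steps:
I = -445/1264 (I = -57*1/48 - 66*(-1/79) = -19/16 + 66/79 = -445/1264 ≈ -0.35206)
((12481 - 1*1561) + (-8 + 21)*(1*3 - 4)) + K(I, -139) = ((12481 - 1*1561) + (-8 + 21)*(1*3 - 4)) - 1*(-445/1264) = ((12481 - 1561) + 13*(3 - 4)) + 445/1264 = (10920 + 13*(-1)) + 445/1264 = (10920 - 13) + 445/1264 = 10907 + 445/1264 = 13786893/1264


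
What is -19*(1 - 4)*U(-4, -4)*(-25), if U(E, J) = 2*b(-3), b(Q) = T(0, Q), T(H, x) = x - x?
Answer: 0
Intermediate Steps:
T(H, x) = 0
b(Q) = 0
U(E, J) = 0 (U(E, J) = 2*0 = 0)
-19*(1 - 4)*U(-4, -4)*(-25) = -19*(1 - 4)*0*(-25) = -(-57)*0*(-25) = -19*0*(-25) = 0*(-25) = 0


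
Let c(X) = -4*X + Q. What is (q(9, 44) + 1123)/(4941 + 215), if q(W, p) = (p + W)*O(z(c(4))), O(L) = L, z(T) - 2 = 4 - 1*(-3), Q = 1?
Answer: 400/1289 ≈ 0.31032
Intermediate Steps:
c(X) = 1 - 4*X (c(X) = -4*X + 1 = 1 - 4*X)
z(T) = 9 (z(T) = 2 + (4 - 1*(-3)) = 2 + (4 + 3) = 2 + 7 = 9)
q(W, p) = 9*W + 9*p (q(W, p) = (p + W)*9 = (W + p)*9 = 9*W + 9*p)
(q(9, 44) + 1123)/(4941 + 215) = ((9*9 + 9*44) + 1123)/(4941 + 215) = ((81 + 396) + 1123)/5156 = (477 + 1123)*(1/5156) = 1600*(1/5156) = 400/1289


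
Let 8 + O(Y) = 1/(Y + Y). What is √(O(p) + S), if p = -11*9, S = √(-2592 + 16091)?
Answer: √(-34870 + 4356*√13499)/66 ≈ 10.401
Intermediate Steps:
S = √13499 ≈ 116.19
p = -99
O(Y) = -8 + 1/(2*Y) (O(Y) = -8 + 1/(Y + Y) = -8 + 1/(2*Y))
√(O(p) + S) = √((-8 + (½)/(-99)) + √13499) = √((-8 + (½)*(-1/99)) + √13499) = √((-8 - 1/198) + √13499) = √(-1585/198 + √13499)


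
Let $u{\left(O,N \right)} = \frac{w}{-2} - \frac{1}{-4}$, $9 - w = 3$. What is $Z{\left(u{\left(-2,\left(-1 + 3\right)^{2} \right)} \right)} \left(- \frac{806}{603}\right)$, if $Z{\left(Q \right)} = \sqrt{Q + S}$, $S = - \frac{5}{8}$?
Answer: $- \frac{403 i \sqrt{6}}{402} \approx - 2.4556 i$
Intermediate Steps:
$w = 6$ ($w = 9 - 3 = 6$)
$u{\left(O,N \right)} = - \frac{11}{4}$ ($u{\left(O,N \right)} = \frac{6}{-2} - \frac{1}{-4} = 6 \left(- \frac{1}{2}\right) - - \frac{1}{4} = -3 + \frac{1}{4} = - \frac{11}{4}$)
$S = - \frac{5}{8}$ ($S = \left(-5\right) \frac{1}{8} = - \frac{5}{8} \approx -0.625$)
$Z{\left(Q \right)} = \sqrt{- \frac{5}{8} + Q}$ ($Z{\left(Q \right)} = \sqrt{Q - \frac{5}{8}} = \sqrt{- \frac{5}{8} + Q}$)
$Z{\left(u{\left(-2,\left(-1 + 3\right)^{2} \right)} \right)} \left(- \frac{806}{603}\right) = \frac{\sqrt{-10 + 16 \left(- \frac{11}{4}\right)}}{4} \left(- \frac{806}{603}\right) = \frac{\sqrt{-10 - 44}}{4} \left(\left(-806\right) \frac{1}{603}\right) = \frac{\sqrt{-54}}{4} \left(- \frac{806}{603}\right) = \frac{3 i \sqrt{6}}{4} \left(- \frac{806}{603}\right) = - \frac{403 i \sqrt{6}}{402}$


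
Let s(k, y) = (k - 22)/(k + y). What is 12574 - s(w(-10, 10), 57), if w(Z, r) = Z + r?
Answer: 716740/57 ≈ 12574.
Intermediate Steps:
s(k, y) = (-22 + k)/(k + y)
12574 - s(w(-10, 10), 57) = 12574 - (-22 + (-10 + 10))/((-10 + 10) + 57) = 12574 - (-22 + 0)/(0 + 57) = 12574 - (-22)/57 = 12574 - 1*(-22/57) = 12574 + 22/57 = 716740/57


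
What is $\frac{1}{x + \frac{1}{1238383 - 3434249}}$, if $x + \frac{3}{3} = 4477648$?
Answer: $\frac{2195866}{9832312807301} \approx 2.2333 \cdot 10^{-7}$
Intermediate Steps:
$x = 4477647$ ($x = -1 + 4477648 = 4477647$)
$\frac{1}{x + \frac{1}{1238383 - 3434249}} = \frac{1}{4477647 + \frac{1}{1238383 - 3434249}} = \frac{1}{4477647 + \frac{1}{-2195866}} = \frac{1}{4477647 - \frac{1}{2195866}} = \frac{1}{\frac{9832312807301}{2195866}} = \frac{2195866}{9832312807301}$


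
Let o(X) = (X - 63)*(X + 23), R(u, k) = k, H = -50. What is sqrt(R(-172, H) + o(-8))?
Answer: I*sqrt(1115) ≈ 33.392*I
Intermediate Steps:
o(X) = (-63 + X)*(23 + X)
sqrt(R(-172, H) + o(-8)) = sqrt(-50 + (-1449 + (-8)**2 - 40*(-8))) = sqrt(-50 + (-1449 + 64 + 320)) = sqrt(-50 - 1065) = sqrt(-1115) = I*sqrt(1115)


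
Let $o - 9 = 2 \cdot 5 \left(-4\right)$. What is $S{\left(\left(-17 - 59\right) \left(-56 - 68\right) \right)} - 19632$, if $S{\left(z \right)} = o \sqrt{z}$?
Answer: $-19632 - 124 \sqrt{589} \approx -22641.0$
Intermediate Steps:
$o = -31$ ($o = 9 + 2 \cdot 5 \left(-4\right) = 9 + 10 \left(-4\right) = 9 - 40 = -31$)
$S{\left(z \right)} = - 31 \sqrt{z}$
$S{\left(\left(-17 - 59\right) \left(-56 - 68\right) \right)} - 19632 = - 31 \sqrt{\left(-17 - 59\right) \left(-56 - 68\right)} - 19632 = - 31 \sqrt{- 76 \left(-56 - 68\right)} - 19632 = - 31 \sqrt{\left(-76\right) \left(-124\right)} - 19632 = - 31 \sqrt{9424} - 19632 = - 31 \cdot 4 \sqrt{589} - 19632 = - 124 \sqrt{589} - 19632 = -19632 - 124 \sqrt{589}$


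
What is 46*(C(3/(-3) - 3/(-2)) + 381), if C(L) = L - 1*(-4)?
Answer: 17733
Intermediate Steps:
C(L) = 4 + L (C(L) = L + 4 = 4 + L)
46*(C(3/(-3) - 3/(-2)) + 381) = 46*((4 + (3/(-3) - 3/(-2))) + 381) = 46*((4 + (3*(-1/3) - 3*(-1/2))) + 381) = 46*((4 + (-1 + 3/2)) + 381) = 46*((4 + 1/2) + 381) = 46*(9/2 + 381) = 46*(771/2) = 17733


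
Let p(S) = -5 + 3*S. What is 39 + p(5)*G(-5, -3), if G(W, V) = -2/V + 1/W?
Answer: 131/3 ≈ 43.667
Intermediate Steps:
G(W, V) = 1/W - 2/V (G(W, V) = -2/V + 1/W = 1/W - 2/V)
39 + p(5)*G(-5, -3) = 39 + (-5 + 3*5)*(1/(-5) - 2/(-3)) = 39 + (-5 + 15)*(-⅕ - 2*(-⅓)) = 39 + 10*(-⅕ + ⅔) = 39 + 10*(7/15) = 39 + 14/3 = 131/3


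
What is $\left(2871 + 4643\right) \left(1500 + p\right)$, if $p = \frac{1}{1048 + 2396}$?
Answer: $\frac{19408665757}{1722} \approx 1.1271 \cdot 10^{7}$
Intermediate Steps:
$p = \frac{1}{3444} \approx 0.00029036$
$\left(2871 + 4643\right) \left(1500 + p\right) = \left(2871 + 4643\right) \left(1500 + \frac{1}{3444}\right) = 7514 \cdot \frac{5166001}{3444} = \frac{19408665757}{1722}$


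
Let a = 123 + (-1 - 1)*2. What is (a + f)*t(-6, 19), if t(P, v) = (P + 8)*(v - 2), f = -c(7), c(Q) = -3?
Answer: 4148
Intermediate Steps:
f = 3 (f = -1*(-3) = 3)
t(P, v) = (-2 + v)*(8 + P) (t(P, v) = (8 + P)*(-2 + v) = (-2 + v)*(8 + P))
a = 119 (a = 123 - 2*2 = 123 - 4 = 119)
(a + f)*t(-6, 19) = (119 + 3)*(-16 - 2*(-6) + 8*19 - 6*19) = 122*(-16 + 12 + 152 - 114) = 122*34 = 4148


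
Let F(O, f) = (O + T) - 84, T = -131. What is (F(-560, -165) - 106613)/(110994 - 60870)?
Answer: -8949/4177 ≈ -2.1424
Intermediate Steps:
F(O, f) = -215 + O (F(O, f) = (O - 131) - 84 = (-131 + O) - 84 = -215 + O)
(F(-560, -165) - 106613)/(110994 - 60870) = ((-215 - 560) - 106613)/(110994 - 60870) = (-775 - 106613)/50124 = -107388*1/50124 = -8949/4177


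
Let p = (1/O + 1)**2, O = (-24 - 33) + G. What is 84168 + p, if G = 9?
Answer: 193925281/2304 ≈ 84169.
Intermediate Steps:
O = -48 (O = (-24 - 33) + 9 = -57 + 9 = -48)
p = 2209/2304 (p = (1/(-48) + 1)**2 = (-1/48 + 1)**2 = (47/48)**2 = 2209/2304 ≈ 0.95877)
84168 + p = 84168 + 2209/2304 = 193925281/2304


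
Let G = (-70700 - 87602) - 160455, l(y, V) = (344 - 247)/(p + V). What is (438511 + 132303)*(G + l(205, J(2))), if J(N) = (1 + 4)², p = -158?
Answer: -24199532809292/133 ≈ -1.8195e+11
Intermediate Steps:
J(N) = 25 (J(N) = 5² = 25)
l(y, V) = 97/(-158 + V) (l(y, V) = (344 - 247)/(-158 + V) = 97/(-158 + V))
G = -318757 (G = -158302 - 160455 = -318757)
(438511 + 132303)*(G + l(205, J(2))) = (438511 + 132303)*(-318757 + 97/(-158 + 25)) = 570814*(-318757 + 97/(-133)) = 570814*(-318757 + 97*(-1/133)) = 570814*(-318757 - 97/133) = 570814*(-42394778/133) = -24199532809292/133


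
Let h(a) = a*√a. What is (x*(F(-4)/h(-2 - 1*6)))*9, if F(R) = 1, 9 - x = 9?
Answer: 0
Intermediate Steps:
x = 0 (x = 9 - 1*9 = 9 - 9 = 0)
h(a) = a^(3/2)
(x*(F(-4)/h(-2 - 1*6)))*9 = (0*(1/(-2 - 1*6)^(3/2)))*9 = (0*(1/(-2 - 6)^(3/2)))*9 = (0*(1/(-8)^(3/2)))*9 = (0*(1/(-16*I*√2)))*9 = (0*(1*(I*√2/32)))*9 = (0*(I*√2/32))*9 = 0*9 = 0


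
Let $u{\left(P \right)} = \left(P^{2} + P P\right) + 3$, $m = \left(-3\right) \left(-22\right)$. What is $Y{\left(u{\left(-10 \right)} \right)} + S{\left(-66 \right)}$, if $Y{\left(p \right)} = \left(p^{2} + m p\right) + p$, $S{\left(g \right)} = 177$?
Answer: $54987$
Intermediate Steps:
$m = 66$
$u{\left(P \right)} = 3 + 2 P^{2}$ ($u{\left(P \right)} = \left(P^{2} + P^{2}\right) + 3 = 2 P^{2} + 3 = 3 + 2 P^{2}$)
$Y{\left(p \right)} = p^{2} + 67 p$ ($Y{\left(p \right)} = \left(p^{2} + 66 p\right) + p = p^{2} + 67 p$)
$Y{\left(u{\left(-10 \right)} \right)} + S{\left(-66 \right)} = \left(3 + 2 \left(-10\right)^{2}\right) \left(67 + \left(3 + 2 \left(-10\right)^{2}\right)\right) + 177 = \left(3 + 2 \cdot 100\right) \left(67 + \left(3 + 2 \cdot 100\right)\right) + 177 = \left(3 + 200\right) \left(67 + \left(3 + 200\right)\right) + 177 = 203 \left(67 + 203\right) + 177 = 203 \cdot 270 + 177 = 54810 + 177 = 54987$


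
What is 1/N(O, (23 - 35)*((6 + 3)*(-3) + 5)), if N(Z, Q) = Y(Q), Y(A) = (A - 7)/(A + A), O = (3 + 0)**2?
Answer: 528/257 ≈ 2.0545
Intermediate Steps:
O = 9 (O = 3**2 = 9)
Y(A) = (-7 + A)/(2*A) (Y(A) = (-7 + A)/((2*A)) = (-7 + A)*(1/(2*A)) = (-7 + A)/(2*A))
N(Z, Q) = (-7 + Q)/(2*Q)
1/N(O, (23 - 35)*((6 + 3)*(-3) + 5)) = 1/((-7 + (23 - 35)*((6 + 3)*(-3) + 5))/(2*(((23 - 35)*((6 + 3)*(-3) + 5))))) = 1/((-7 - 12*(9*(-3) + 5))/(2*((-12*(9*(-3) + 5))))) = 1/((-7 - 12*(-27 + 5))/(2*((-12*(-27 + 5))))) = 1/((-7 - 12*(-22))/(2*((-12*(-22))))) = 1/((1/2)*(-7 + 264)/264) = 1/((1/2)*(1/264)*257) = 1/(257/528) = 528/257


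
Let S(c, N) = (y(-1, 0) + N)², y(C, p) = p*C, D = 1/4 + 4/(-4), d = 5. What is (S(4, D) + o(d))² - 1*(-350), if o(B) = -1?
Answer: 89649/256 ≈ 350.19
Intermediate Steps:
D = -¾ (D = 1*(¼) + 4*(-¼) = ¼ - 1 = -¾ ≈ -0.75000)
y(C, p) = C*p
S(c, N) = N² (S(c, N) = (-1*0 + N)² = (0 + N)² = N²)
(S(4, D) + o(d))² - 1*(-350) = ((-¾)² - 1)² - 1*(-350) = (9/16 - 1)² + 350 = (-7/16)² + 350 = 49/256 + 350 = 89649/256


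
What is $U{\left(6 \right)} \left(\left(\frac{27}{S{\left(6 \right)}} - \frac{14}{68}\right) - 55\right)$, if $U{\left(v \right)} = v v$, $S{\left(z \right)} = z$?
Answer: $- \frac{31032}{17} \approx -1825.4$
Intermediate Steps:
$U{\left(v \right)} = v^{2}$
$U{\left(6 \right)} \left(\left(\frac{27}{S{\left(6 \right)}} - \frac{14}{68}\right) - 55\right) = 6^{2} \left(\left(\frac{27}{6} - \frac{14}{68}\right) - 55\right) = 36 \left(\left(27 \cdot \frac{1}{6} - \frac{7}{34}\right) - 55\right) = 36 \left(\left(\frac{9}{2} - \frac{7}{34}\right) - 55\right) = 36 \left(\frac{73}{17} - 55\right) = 36 \left(- \frac{862}{17}\right) = - \frac{31032}{17}$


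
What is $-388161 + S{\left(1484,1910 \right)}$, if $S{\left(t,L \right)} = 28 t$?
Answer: $-346609$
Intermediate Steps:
$-388161 + S{\left(1484,1910 \right)} = -388161 + 28 \cdot 1484 = -388161 + 41552 = -346609$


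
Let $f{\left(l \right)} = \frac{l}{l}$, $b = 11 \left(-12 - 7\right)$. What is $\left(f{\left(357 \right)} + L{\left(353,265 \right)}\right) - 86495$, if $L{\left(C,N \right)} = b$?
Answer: $-86703$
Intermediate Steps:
$b = -209$ ($b = 11 \left(-19\right) = -209$)
$f{\left(l \right)} = 1$
$L{\left(C,N \right)} = -209$
$\left(f{\left(357 \right)} + L{\left(353,265 \right)}\right) - 86495 = \left(1 - 209\right) - 86495 = -208 - 86495 = -86703$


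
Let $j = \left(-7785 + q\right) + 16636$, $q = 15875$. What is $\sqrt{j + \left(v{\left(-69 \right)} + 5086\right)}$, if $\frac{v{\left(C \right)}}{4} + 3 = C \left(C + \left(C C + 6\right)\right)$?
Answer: $4 i \sqrt{79178} \approx 1125.5 i$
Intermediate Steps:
$v{\left(C \right)} = -12 + 4 C \left(6 + C + C^{2}\right)$ ($v{\left(C \right)} = -12 + 4 C \left(C + \left(C C + 6\right)\right) = -12 + 4 C \left(C + \left(C^{2} + 6\right)\right) = -12 + 4 C \left(C + \left(6 + C^{2}\right)\right) = -12 + 4 C \left(6 + C + C^{2}\right)$)
$j = 24726$ ($j = \left(-7785 + 15875\right) + 16636 = 8090 + 16636 = 24726$)
$\sqrt{j + \left(v{\left(-69 \right)} + 5086\right)} = \sqrt{24726 + \left(\left(-12 + 4 \left(-69\right)^{2} + 4 \left(-69\right)^{3} + 24 \left(-69\right)\right) + 5086\right)} = \sqrt{24726 + \left(\left(-12 + 4 \cdot 4761 + 4 \left(-328509\right) - 1656\right) + 5086\right)} = \sqrt{24726 + \left(\left(-12 + 19044 - 1314036 - 1656\right) + 5086\right)} = \sqrt{24726 + \left(-1296660 + 5086\right)} = \sqrt{24726 - 1291574} = \sqrt{-1266848} = 4 i \sqrt{79178}$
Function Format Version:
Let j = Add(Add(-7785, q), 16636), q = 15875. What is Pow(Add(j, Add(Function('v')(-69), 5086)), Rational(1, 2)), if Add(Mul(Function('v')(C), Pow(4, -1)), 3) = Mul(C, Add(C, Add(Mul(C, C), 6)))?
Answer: Mul(4, I, Pow(79178, Rational(1, 2))) ≈ Mul(1125.5, I)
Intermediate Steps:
Function('v')(C) = Add(-12, Mul(4, C, Add(6, C, Pow(C, 2)))) (Function('v')(C) = Add(-12, Mul(4, Mul(C, Add(C, Add(Mul(C, C), 6))))) = Add(-12, Mul(4, Mul(C, Add(C, Add(Pow(C, 2), 6))))) = Add(-12, Mul(4, Mul(C, Add(C, Add(6, Pow(C, 2)))))) = Add(-12, Mul(4, Mul(C, Add(6, C, Pow(C, 2))))) = Add(-12, Mul(4, C, Add(6, C, Pow(C, 2)))))
j = 24726 (j = Add(Add(-7785, 15875), 16636) = Add(8090, 16636) = 24726)
Pow(Add(j, Add(Function('v')(-69), 5086)), Rational(1, 2)) = Pow(Add(24726, Add(Add(-12, Mul(4, Pow(-69, 2)), Mul(4, Pow(-69, 3)), Mul(24, -69)), 5086)), Rational(1, 2)) = Pow(Add(24726, Add(Add(-12, Mul(4, 4761), Mul(4, -328509), -1656), 5086)), Rational(1, 2)) = Pow(Add(24726, Add(Add(-12, 19044, -1314036, -1656), 5086)), Rational(1, 2)) = Pow(Add(24726, Add(-1296660, 5086)), Rational(1, 2)) = Pow(Add(24726, -1291574), Rational(1, 2)) = Pow(-1266848, Rational(1, 2)) = Mul(4, I, Pow(79178, Rational(1, 2)))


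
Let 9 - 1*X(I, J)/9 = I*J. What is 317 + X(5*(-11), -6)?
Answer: -2572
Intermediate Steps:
X(I, J) = 81 - 9*I*J
317 + X(5*(-11), -6) = 317 + (81 - 9*5*(-11)*(-6)) = 317 + (81 - 9*(-55)*(-6)) = 317 + (81 - 2970) = 317 - 2889 = -2572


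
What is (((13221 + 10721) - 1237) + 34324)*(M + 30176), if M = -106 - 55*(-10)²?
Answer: 1401202530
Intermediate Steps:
M = -5606 (M = -106 - 55*100 = -106 - 5500 = -5606)
(((13221 + 10721) - 1237) + 34324)*(M + 30176) = (((13221 + 10721) - 1237) + 34324)*(-5606 + 30176) = ((23942 - 1237) + 34324)*24570 = (22705 + 34324)*24570 = 57029*24570 = 1401202530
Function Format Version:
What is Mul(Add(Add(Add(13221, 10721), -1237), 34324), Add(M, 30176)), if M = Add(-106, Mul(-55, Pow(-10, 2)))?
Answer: 1401202530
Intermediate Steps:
M = -5606 (M = Add(-106, Mul(-55, 100)) = Add(-106, -5500) = -5606)
Mul(Add(Add(Add(13221, 10721), -1237), 34324), Add(M, 30176)) = Mul(Add(Add(Add(13221, 10721), -1237), 34324), Add(-5606, 30176)) = Mul(Add(Add(23942, -1237), 34324), 24570) = Mul(Add(22705, 34324), 24570) = Mul(57029, 24570) = 1401202530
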